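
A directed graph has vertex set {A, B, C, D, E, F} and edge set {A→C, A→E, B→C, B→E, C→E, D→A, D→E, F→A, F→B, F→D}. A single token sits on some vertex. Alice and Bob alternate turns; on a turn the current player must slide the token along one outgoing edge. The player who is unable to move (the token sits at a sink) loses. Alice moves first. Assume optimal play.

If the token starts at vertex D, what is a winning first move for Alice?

Move to E.

Classify positions by backward induction: terminal positions (no move available) are L. From any other position, the mover wins iff some move reaches an L.
Every edge goes from a vertex to one that appears earlier in the order E, C, B, A, D, F, so processing vertices in that order labels each vertex after all of its successors.
E: no outgoing edge → L
C: reaches L-position E → W
B: reaches L-position E → W
A: reaches L-position E → W
D: reaches L-position E → W
F: only reaches D(W), A(W), B(W), all W → L
From D, the L positions reachable in one move are: E.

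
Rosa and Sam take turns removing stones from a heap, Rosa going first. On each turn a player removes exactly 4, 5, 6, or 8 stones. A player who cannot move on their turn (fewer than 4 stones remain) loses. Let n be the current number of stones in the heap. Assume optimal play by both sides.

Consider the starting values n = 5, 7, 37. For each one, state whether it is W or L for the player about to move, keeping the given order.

5: W, 7: W, 37: L

Work bottom-up. With no move the player to move loses. Otherwise the position is W if at least one move leads to an L position for the opponent, and L if every move leads to a W.
n=0: no move → L
n=1: no move → L
n=2: no move → L
n=3: no move → L
n=4: W (go to 0, an L position)
n=5: W (go to 1, an L position)
n=6: W (go to 2, an L position)
n=7: W (go to 3, an L position)
n=8: W (go to 3, an L position)
n=9: W (go to 3, an L position)
n=10: W (go to 2, an L position)
n=11: W (go to 3, an L position)
n=12: L (options 8(W), 7(W), 6(W), 4(W) are all W)
n=13: L (options 9(W), 8(W), 7(W), 5(W) are all W)
n=14: L (options 10(W), 9(W), 8(W), 6(W) are all W)
n=15: L (options 11(W), 10(W), 9(W), 7(W) are all W)
n=16: W (go to 12, an L position)
n=17: W (go to 13, an L position)
n=18: W (go to 14, an L position)
n=19: W (go to 15, an L position)
n=20: W (go to 15, an L position)
n=21: W (go to 15, an L position)
n=22: W (go to 14, an L position)
n=23: W (go to 15, an L position)
n=24: L (options 20(W), 19(W), 18(W), 16(W) are all W)
n=25: L (options 21(W), 20(W), 19(W), 17(W) are all W)
n=26: L (options 22(W), 21(W), 20(W), 18(W) are all W)
n=27: L (options 23(W), 22(W), 21(W), 19(W) are all W)
n=28: W (go to 24, an L position)
n=29: W (go to 25, an L position)
n=30: W (go to 26, an L position)
n=31: W (go to 27, an L position)
n=32: W (go to 27, an L position)
n=33: W (go to 27, an L position)
n=34: W (go to 26, an L position)
n=35: W (go to 27, an L position)
n=36: L (options 32(W), 31(W), 30(W), 28(W) are all W)
n=37: L (options 33(W), 32(W), 31(W), 29(W) are all W)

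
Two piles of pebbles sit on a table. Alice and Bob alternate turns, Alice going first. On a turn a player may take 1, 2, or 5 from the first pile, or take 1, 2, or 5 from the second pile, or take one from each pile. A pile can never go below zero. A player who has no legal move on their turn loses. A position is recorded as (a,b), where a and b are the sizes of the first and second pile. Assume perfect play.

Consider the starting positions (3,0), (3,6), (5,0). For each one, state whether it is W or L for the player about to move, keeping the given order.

(3,0): L, (3,6): L, (5,0): W

Use the standard recursion: the mover loses at a terminal position; elsewhere, the mover wins exactly when some move hands the opponent an L position.
No move ever increases a pile, so every position that can arise here has a ≤ 5 and b ≤ 6; it is enough to label the cells with 0 ≤ a ≤ 5 and 0 ≤ b ≤ 6.
Every move lowers a or b (never raises either), so fill the grid row by row in increasing a, and left to right within a row: each cell's successors are then already labelled.
      b=0  b=1  b=2  b=3  b=4  b=5  b=6
a=0:    L    W    W    L    W    W    L
a=1:    W    W    L    W    W    L    W
a=2:    W    L    W    W    L    W    W
a=3:    L    W    W    L    W    W    L
a=4:    W    W    L    W    W    L    W
a=5:    W    L    W    W    L    W    W
Cells with no legal move (terminal, hence L): (0,0).
The remaining L cells, each justified by listing all of its moves:
(0,3): L (options (0,2)(W), (0,1)(W) are all W)
(0,6): L (options (0,5)(W), (0,4)(W), (0,1)(W) are all W)
(1,2): L (options (0,2)(W), (1,1)(W), (1,0)(W), (0,1)(W) are all W)
(1,5): L (options (0,5)(W), (1,4)(W), (1,3)(W), (1,0)(W), (0,4)(W) are all W)
(2,1): L (options (1,1)(W), (0,1)(W), (2,0)(W), (1,0)(W) are all W)
(2,4): L (options (1,4)(W), (0,4)(W), (2,3)(W), (2,2)(W), (1,3)(W) are all W)
(3,0): L (options (2,0)(W), (1,0)(W) are all W)
(3,3): L (options (2,3)(W), (1,3)(W), (3,2)(W), (3,1)(W), (2,2)(W) are all W)
(3,6): L (options (2,6)(W), (1,6)(W), (3,5)(W), (3,4)(W), (3,1)(W), (2,5)(W) are all W)
(4,2): L (options (3,2)(W), (2,2)(W), (4,1)(W), (4,0)(W), (3,1)(W) are all W)
(4,5): L (options (3,5)(W), (2,5)(W), (4,4)(W), (4,3)(W), (4,0)(W), (3,4)(W) are all W)
(5,1): L (options (4,1)(W), (3,1)(W), (0,1)(W), (5,0)(W), (4,0)(W) are all W)
(5,4): L (options (4,4)(W), (3,4)(W), (0,4)(W), (5,3)(W), (5,2)(W), (4,3)(W) are all W)
Every other cell has at least one move into one of the L cells above, so it is W.
(3,0): one of the L cells justified above, so L
(3,6): one of the L cells justified above, so L
(5,0): the move to (3,0) reaches an L cell, so W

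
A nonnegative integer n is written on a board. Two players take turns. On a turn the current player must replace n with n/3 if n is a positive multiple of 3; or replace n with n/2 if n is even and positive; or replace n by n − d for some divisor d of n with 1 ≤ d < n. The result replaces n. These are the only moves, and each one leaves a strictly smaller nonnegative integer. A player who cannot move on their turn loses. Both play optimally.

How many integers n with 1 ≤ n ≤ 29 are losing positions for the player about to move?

12

Label each position W (a win for the player to move) or L (a loss). A position with no legal move is L; any other position is W exactly when some move reaches an L, and L when every move reaches a W.
n=0: no move → L
n=1: no move → L
n=2: W (go to 1, an L position)
n=3: W (go to 1, an L position)
n=4: L (options 2(W), 3(W) are all W)
n=5: W (go to 4, an L position)
n=6: W (go to 4, an L position)
n=7: L (sole option 6(W) is W)
n=8: W (go to 4, an L position)
n=9: L (options 3(W), 6(W), 8(W) are all W)
n=10: W (go to 9, an L position)
n=11: L (sole option 10(W) is W)
n=12: W (go to 4, an L position)
n=13: L (sole option 12(W) is W)
n=14: W (go to 7, an L position)
n=15: L (options 5(W), 10(W), 12(W), 14(W) are all W)
n=16: W (go to 15, an L position)
n=17: L (sole option 16(W) is W)
n=18: W (go to 9, an L position)
n=19: L (sole option 18(W) is W)
n=20: W (go to 15, an L position)
n=21: W (go to 7, an L position)
n=22: W (go to 11, an L position)
n=23: L (sole option 22(W) is W)
n=24: W (go to 23, an L position)
n=25: L (options 20(W), 24(W) are all W)
n=26: W (go to 13, an L position)
n=27: W (go to 9, an L position)
n=28: L (options 14(W), 21(W), 24(W), 26(W), 27(W) are all W)
n=29: W (go to 28, an L position)
L entries with 1 ≤ n ≤ 29 (n=0 is outside the asked range and is not counted): n = 1, 4, 7, 9, 11, 13, 15, 17, 19, 23, 25, 28; that makes 12.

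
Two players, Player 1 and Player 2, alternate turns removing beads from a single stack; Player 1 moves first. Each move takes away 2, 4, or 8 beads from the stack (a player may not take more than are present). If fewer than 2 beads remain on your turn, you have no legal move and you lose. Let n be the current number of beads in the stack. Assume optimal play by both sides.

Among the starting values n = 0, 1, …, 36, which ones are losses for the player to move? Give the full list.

0, 1, 6, 7, 12, 13, 18, 19, 24, 25, 30, 31, 36

Work bottom-up. With no move the player to move loses. Otherwise the position is W if at least one move leads to an L position for the opponent, and L if every move leads to a W.
n=0: no move → L
n=1: no move → L
n=2: →0(L), so W
n=3: →1(L), so W
n=4: →0(L), so W
n=5: →1(L), so W
n=6: →4(W), 2(W) — all W, so L
n=7: →5(W), 3(W) — all W, so L
n=8: →6(L), so W
n=9: →7(L), so W
n=10: →6(L), so W
n=11: →7(L), so W
n=12: →10(W), 8(W), 4(W) — all W, so L
n=13: →11(W), 9(W), 5(W) — all W, so L
n=14: →12(L), so W
n=15: →13(L), so W
n=16: →12(L), so W
n=17: →13(L), so W
n=18: →16(W), 14(W), 10(W) — all W, so L
n=19: →17(W), 15(W), 11(W) — all W, so L
n=20: →18(L), so W
n=21: →19(L), so W
n=22: →18(L), so W
n=23: →19(L), so W
n=24: →22(W), 20(W), 16(W) — all W, so L
n=25: →23(W), 21(W), 17(W) — all W, so L
n=26: →24(L), so W
n=27: →25(L), so W
n=28: →24(L), so W
n=29: →25(L), so W
n=30: →28(W), 26(W), 22(W) — all W, so L
n=31: →29(W), 27(W), 23(W) — all W, so L
n=32: →30(L), so W
n=33: →31(L), so W
n=34: →30(L), so W
n=35: →31(L), so W
n=36: →34(W), 32(W), 28(W) — all W, so L
The losing starting values of n are exactly the entries labelled L in this table (13 of them).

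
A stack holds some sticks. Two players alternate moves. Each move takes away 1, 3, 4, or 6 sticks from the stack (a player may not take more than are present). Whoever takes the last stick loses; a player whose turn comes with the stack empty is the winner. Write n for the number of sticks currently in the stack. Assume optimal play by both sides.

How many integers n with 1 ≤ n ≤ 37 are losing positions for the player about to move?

11

Compute win/loss labels from the base case upward. A position with no move is W. Any other position is W if it can reach an L in one move, else L.
n=0: no move; the opponent has just taken the last stick and therefore loses → W
n=1: →0(W) only, which is W, so L
n=2: →1(L), so W
n=3: →2(W), 0(W) — all W, so L
n=4: →3(L), so W
n=5: →1(L), so W
n=6: →3(L), so W
n=7: →3(L), so W
n=8: →7(W), 5(W), 4(W), 2(W) — all W, so L
n=9: →8(L), so W
n=10: →9(W), 7(W), 6(W), 4(W) — all W, so L
n=11: →10(L), so W
n=12: →8(L), so W
n=13: →10(L), so W
n=14: →10(L), so W
n=15: →14(W), 12(W), 11(W), 9(W) — all W, so L
n=16: →15(L), so W
n=17: →16(W), 14(W), 13(W), 11(W) — all W, so L
n=18: →17(L), so W
n=19: →15(L), so W
n=20: →17(L), so W
n=21: →17(L), so W
n=22: →21(W), 19(W), 18(W), 16(W) — all W, so L
n=23: →22(L), so W
n=24: →23(W), 21(W), 20(W), 18(W) — all W, so L
n=25: →24(L), so W
n=26: →22(L), so W
n=27: →24(L), so W
n=28: →24(L), so W
n=29: →28(W), 26(W), 25(W), 23(W) — all W, so L
n=30: →29(L), so W
n=31: →30(W), 28(W), 27(W), 25(W) — all W, so L
n=32: →31(L), so W
n=33: →29(L), so W
n=34: →31(L), so W
n=35: →31(L), so W
n=36: →35(W), 33(W), 32(W), 30(W) — all W, so L
n=37: →36(L), so W
L entries with 1 ≤ n ≤ 37 (the range starts at n=1): n = 1, 3, 8, 10, 15, 17, 22, 24, 29, 31, 36; that makes 11.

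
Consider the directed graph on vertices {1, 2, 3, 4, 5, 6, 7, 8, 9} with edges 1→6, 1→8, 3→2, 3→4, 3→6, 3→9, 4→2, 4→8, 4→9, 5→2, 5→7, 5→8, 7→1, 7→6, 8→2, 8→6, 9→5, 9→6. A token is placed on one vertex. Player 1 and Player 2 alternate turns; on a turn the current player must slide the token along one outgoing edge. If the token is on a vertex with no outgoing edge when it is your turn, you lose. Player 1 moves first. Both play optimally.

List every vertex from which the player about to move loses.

Compute win/loss labels from the base case upward. A position with no move is L. Any other position is W if it can reach an L in one move, else L.
Every edge goes from a vertex to one that appears earlier in the order 6, 2, 8, 1, 7, 5, 9, 4, 3, so processing vertices in that order labels each vertex after all of its successors.
6: no outgoing edge → L
2: no outgoing edge → L
8: reaches L-position 2 → W
1: reaches L-position 6 → W
7: reaches L-position 6 → W
5: reaches L-position 2 → W
9: reaches L-position 6 → W
4: reaches L-position 2 → W
3: reaches L-position 2 → W
The losing starting vertices are exactly the entries labelled L in this table (2 of them).

2, 6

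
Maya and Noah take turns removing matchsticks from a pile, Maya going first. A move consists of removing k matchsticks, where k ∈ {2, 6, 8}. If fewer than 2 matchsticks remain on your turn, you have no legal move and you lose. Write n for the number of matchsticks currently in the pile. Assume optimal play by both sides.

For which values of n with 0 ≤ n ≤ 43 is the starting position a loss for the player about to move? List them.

Work bottom-up. With no move the player to move loses. Otherwise the position is W if at least one move leads to an L position for the opponent, and L if every move leads to a W.
n=0: no move → L
n=1: no move → L
n=2: can move to 0, which is L ⇒ W
n=3: can move to 1, which is L ⇒ W
n=4: the only move is to 2(W), a W ⇒ L
n=5: the only move is to 3(W), a W ⇒ L
n=6: can move to 4, which is L ⇒ W
n=7: can move to 5, which is L ⇒ W
n=8: can move to 0, which is L ⇒ W
n=9: can move to 1, which is L ⇒ W
n=10: can move to 4, which is L ⇒ W
n=11: can move to 5, which is L ⇒ W
n=12: can move to 4, which is L ⇒ W
n=13: can move to 5, which is L ⇒ W
n=14: moves to 12(W), 8(W), 6(W); every one is W ⇒ L
n=15: moves to 13(W), 9(W), 7(W); every one is W ⇒ L
n=16: can move to 14, which is L ⇒ W
n=17: can move to 15, which is L ⇒ W
n=18: moves to 16(W), 12(W), 10(W); every one is W ⇒ L
n=19: moves to 17(W), 13(W), 11(W); every one is W ⇒ L
n=20: can move to 18, which is L ⇒ W
n=21: can move to 19, which is L ⇒ W
n=22: can move to 14, which is L ⇒ W
n=23: can move to 15, which is L ⇒ W
n=24: can move to 18, which is L ⇒ W
n=25: can move to 19, which is L ⇒ W
n=26: can move to 18, which is L ⇒ W
n=27: can move to 19, which is L ⇒ W
n=28: moves to 26(W), 22(W), 20(W); every one is W ⇒ L
n=29: moves to 27(W), 23(W), 21(W); every one is W ⇒ L
n=30: can move to 28, which is L ⇒ W
n=31: can move to 29, which is L ⇒ W
n=32: moves to 30(W), 26(W), 24(W); every one is W ⇒ L
n=33: moves to 31(W), 27(W), 25(W); every one is W ⇒ L
n=34: can move to 32, which is L ⇒ W
n=35: can move to 33, which is L ⇒ W
n=36: can move to 28, which is L ⇒ W
n=37: can move to 29, which is L ⇒ W
n=38: can move to 32, which is L ⇒ W
n=39: can move to 33, which is L ⇒ W
n=40: can move to 32, which is L ⇒ W
n=41: can move to 33, which is L ⇒ W
n=42: moves to 40(W), 36(W), 34(W); every one is W ⇒ L
n=43: moves to 41(W), 37(W), 35(W); every one is W ⇒ L
Reading off the rows marked L gives the requested list; there are 14 such values of n.

0, 1, 4, 5, 14, 15, 18, 19, 28, 29, 32, 33, 42, 43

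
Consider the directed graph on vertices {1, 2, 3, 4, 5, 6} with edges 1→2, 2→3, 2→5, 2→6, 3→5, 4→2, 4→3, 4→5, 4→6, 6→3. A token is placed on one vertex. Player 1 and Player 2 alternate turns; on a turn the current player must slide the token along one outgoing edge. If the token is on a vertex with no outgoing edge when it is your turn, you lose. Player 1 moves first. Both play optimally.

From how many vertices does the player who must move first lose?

Compute win/loss labels from the base case upward. A position with no move is L. Any other position is W if it can reach an L in one move, else L.
Every edge goes from a vertex to one that appears earlier in the order 5, 3, 6, 2, 4, 1, so processing vertices in that order labels each vertex after all of its successors.
5: no outgoing edge → L
3: can move to 5, which is L ⇒ W
6: the only move is to 3(W), a W ⇒ L
2: can move to 6, which is L ⇒ W
4: can move to 6, which is L ⇒ W
1: the only move is to 2(W), a W ⇒ L
The L vertices are 1, 5, 6; that is 3 in all.

3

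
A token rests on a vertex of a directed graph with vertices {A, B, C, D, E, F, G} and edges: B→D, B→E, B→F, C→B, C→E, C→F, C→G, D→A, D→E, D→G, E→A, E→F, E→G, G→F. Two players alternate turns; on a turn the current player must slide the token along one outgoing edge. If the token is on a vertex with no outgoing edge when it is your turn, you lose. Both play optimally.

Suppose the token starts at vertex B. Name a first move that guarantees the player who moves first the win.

Work bottom-up. With no move the player to move loses. Otherwise the position is W if at least one move leads to an L position for the opponent, and L if every move leads to a W.
Every edge goes from a vertex to one that appears earlier in the order A, F, G, E, D, B, C, so processing vertices in that order labels each vertex after all of its successors.
A: no outgoing edge → L
F: no outgoing edge → L
G: can move to F, which is L ⇒ W
E: can move to F, which is L ⇒ W
D: can move to A, which is L ⇒ W
B: can move to F, which is L ⇒ W
C: can move to F, which is L ⇒ W
From B, the L positions reachable in one move are: F.

Move to F.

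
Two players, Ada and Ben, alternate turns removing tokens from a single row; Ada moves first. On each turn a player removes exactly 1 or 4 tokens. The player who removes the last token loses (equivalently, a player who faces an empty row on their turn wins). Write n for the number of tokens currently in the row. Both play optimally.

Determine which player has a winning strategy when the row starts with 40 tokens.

Label each position W (a win for the player to move) or L (a loss). A position with no legal move is W; any other position is W exactly when some move reaches an L, and L when every move reaches a W.
n=0: no move; the opponent has just taken the last token and therefore loses → W
n=1: L (sole option 0(W) is W)
n=2: W (go to 1, an L position)
n=3: L (sole option 2(W) is W)
n=4: W (go to 3, an L position)
n=5: W (go to 1, an L position)
n=6: L (options 5(W), 2(W) are all W)
n=7: W (go to 6, an L position)
n=8: L (options 7(W), 4(W) are all W)
n=9: W (go to 8, an L position)
n=10: W (go to 6, an L position)
n=11: L (options 10(W), 7(W) are all W)
n=12: W (go to 11, an L position)
n=13: L (options 12(W), 9(W) are all W)
n=14: W (go to 13, an L position)
n=15: W (go to 11, an L position)
n=16: L (options 15(W), 12(W) are all W)
n=17: W (go to 16, an L position)
n=18: L (options 17(W), 14(W) are all W)
n=19: W (go to 18, an L position)
n=20: W (go to 16, an L position)
n=21: L (options 20(W), 17(W) are all W)
n=22: W (go to 21, an L position)
n=23: L (options 22(W), 19(W) are all W)
n=24: W (go to 23, an L position)
n=25: W (go to 21, an L position)
n=26: L (options 25(W), 22(W) are all W)
n=27: W (go to 26, an L position)
n=28: L (options 27(W), 24(W) are all W)
n=29: W (go to 28, an L position)
n=30: W (go to 26, an L position)
n=31: L (options 30(W), 27(W) are all W)
n=32: W (go to 31, an L position)
n=33: L (options 32(W), 29(W) are all W)
n=34: W (go to 33, an L position)
n=35: W (go to 31, an L position)
n=36: L (options 35(W), 32(W) are all W)
n=37: W (go to 36, an L position)
n=38: L (options 37(W), 34(W) are all W)
n=39: W (go to 38, an L position)
n=40: W (go to 36, an L position)
From 40 Ada can remove 4, leaving 36, reaching an L position.

Ada wins.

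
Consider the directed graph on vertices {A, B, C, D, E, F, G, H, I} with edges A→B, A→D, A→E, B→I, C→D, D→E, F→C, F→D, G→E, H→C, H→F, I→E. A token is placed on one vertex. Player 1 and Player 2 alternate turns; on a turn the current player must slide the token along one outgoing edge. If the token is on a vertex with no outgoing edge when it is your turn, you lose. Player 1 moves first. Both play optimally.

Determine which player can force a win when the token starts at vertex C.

Player 2 wins.

Use the standard recursion: the mover loses at a terminal position; elsewhere, the mover wins exactly when some move hands the opponent an L position.
Every edge goes from a vertex to one that appears earlier in the order E, I, D, G, B, C, F, H, A, so processing vertices in that order labels each vertex after all of its successors.
E: no outgoing edge → L
I: can move to E, which is L ⇒ W
D: can move to E, which is L ⇒ W
G: can move to E, which is L ⇒ W
B: the only move is to I(W), a W ⇒ L
C: the only move is to D(W), a W ⇒ L
F: can move to C, which is L ⇒ W
H: can move to C, which is L ⇒ W
A: can move to B, which is L ⇒ W
Every move from C reaches a W position, so the mover loses.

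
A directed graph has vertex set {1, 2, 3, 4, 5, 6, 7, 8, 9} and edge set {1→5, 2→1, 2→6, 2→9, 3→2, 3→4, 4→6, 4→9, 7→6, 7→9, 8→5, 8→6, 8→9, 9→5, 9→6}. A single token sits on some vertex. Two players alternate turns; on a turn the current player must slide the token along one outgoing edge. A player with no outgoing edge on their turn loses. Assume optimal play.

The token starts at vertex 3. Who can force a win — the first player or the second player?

Positions with no move are L. A position that does have a move is losing for the player to move precisely when every available move leads to a winning position for the opponent. Fill in the labels:
Every edge goes from a vertex to one that appears earlier in the order 5, 6, 9, 8, 1, 4, 2, 7, 3, so processing vertices in that order labels each vertex after all of its successors.
5: no outgoing edge → L
6: no outgoing edge → L
9: →6(L), so W
8: →6(L), so W
1: →5(L), so W
4: →6(L), so W
2: →6(L), so W
7: →6(L), so W
3: →2(W), 4(W) — all W, so L
The starting position 3 is L: whatever the player to move does, the opponent receives a W position.

The second player wins.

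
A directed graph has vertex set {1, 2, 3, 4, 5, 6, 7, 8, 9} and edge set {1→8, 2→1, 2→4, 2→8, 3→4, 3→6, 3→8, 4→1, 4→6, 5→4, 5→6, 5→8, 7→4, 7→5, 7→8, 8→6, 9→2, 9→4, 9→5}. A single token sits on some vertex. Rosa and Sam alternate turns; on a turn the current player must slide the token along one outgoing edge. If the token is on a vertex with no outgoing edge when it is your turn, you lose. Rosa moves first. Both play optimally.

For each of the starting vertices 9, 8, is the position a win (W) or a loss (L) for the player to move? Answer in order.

Work bottom-up. With no move the player to move loses. Otherwise the position is W if at least one move leads to an L position for the opponent, and L if every move leads to a W.
Every edge goes from a vertex to one that appears earlier in the order 6, 8, 1, 4, 5, 2, 3, 9, 7, so processing vertices in that order labels each vertex after all of its successors.
6: no outgoing edge → L
8: reaches L-position 6 → W
1: only reaches 8(W), which is W → L
4: reaches L-position 1 → W
5: reaches L-position 6 → W
2: reaches L-position 1 → W
3: reaches L-position 6 → W
9: only reaches 2(W), 5(W), 4(W), all W → L
7: only reaches 5(W), 4(W), 8(W), all W → L

9: L, 8: W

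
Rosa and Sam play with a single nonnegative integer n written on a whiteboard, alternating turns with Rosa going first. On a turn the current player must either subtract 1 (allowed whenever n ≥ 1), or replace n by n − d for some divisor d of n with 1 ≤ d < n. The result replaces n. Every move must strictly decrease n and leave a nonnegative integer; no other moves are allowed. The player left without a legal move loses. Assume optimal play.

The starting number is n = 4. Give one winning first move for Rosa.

Label each position W (a win for the player to move) or L (a loss). A position with no legal move is L; any other position is W exactly when some move reaches an L, and L when every move reaches a W.
n=0: no move → L
n=1: reaches L-position 0 → W
n=2: only reaches 1(W), which is W → L
n=3: reaches L-position 2 → W
n=4: reaches L-position 2 → W
From 4, the L positions reachable in one move are: 2.

Move to 2.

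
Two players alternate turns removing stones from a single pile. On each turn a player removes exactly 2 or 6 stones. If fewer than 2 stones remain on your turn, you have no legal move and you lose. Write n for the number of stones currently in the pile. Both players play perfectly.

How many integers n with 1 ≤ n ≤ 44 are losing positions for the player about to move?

Use the standard recursion: the mover loses at a terminal position; elsewhere, the mover wins exactly when some move hands the opponent an L position.
n=0: no move → L
n=1: no move → L
n=2: W (go to 0, an L position)
n=3: W (go to 1, an L position)
n=4: L (sole option 2(W) is W)
n=5: L (sole option 3(W) is W)
n=6: W (go to 4, an L position)
n=7: W (go to 5, an L position)
n=8: L (options 6(W), 2(W) are all W)
n=9: L (options 7(W), 3(W) are all W)
n=10: W (go to 8, an L position)
n=11: W (go to 9, an L position)
n=12: L (options 10(W), 6(W) are all W)
n=13: L (options 11(W), 7(W) are all W)
n=14: W (go to 12, an L position)
n=15: W (go to 13, an L position)
n=16: L (options 14(W), 10(W) are all W)
n=17: L (options 15(W), 11(W) are all W)
n=18: W (go to 16, an L position)
n=19: W (go to 17, an L position)
n=20: L (options 18(W), 14(W) are all W)
n=21: L (options 19(W), 15(W) are all W)
n=22: W (go to 20, an L position)
n=23: W (go to 21, an L position)
n=24: L (options 22(W), 18(W) are all W)
n=25: L (options 23(W), 19(W) are all W)
n=26: W (go to 24, an L position)
n=27: W (go to 25, an L position)
n=28: L (options 26(W), 22(W) are all W)
n=29: L (options 27(W), 23(W) are all W)
n=30: W (go to 28, an L position)
n=31: W (go to 29, an L position)
n=32: L (options 30(W), 26(W) are all W)
n=33: L (options 31(W), 27(W) are all W)
n=34: W (go to 32, an L position)
n=35: W (go to 33, an L position)
n=36: L (options 34(W), 30(W) are all W)
n=37: L (options 35(W), 31(W) are all W)
n=38: W (go to 36, an L position)
n=39: W (go to 37, an L position)
n=40: L (options 38(W), 34(W) are all W)
n=41: L (options 39(W), 35(W) are all W)
n=42: W (go to 40, an L position)
n=43: W (go to 41, an L position)
n=44: L (options 42(W), 38(W) are all W)
L entries with 1 ≤ n ≤ 44 (n=0 is outside the asked range and is not counted): n = 1, 4, 5, 8, 9, 12, 13, 16, 17, 20, 21, 24, 25, 28, 29, 32, 33, 36, 37, 40, 41, 44; that makes 22.

22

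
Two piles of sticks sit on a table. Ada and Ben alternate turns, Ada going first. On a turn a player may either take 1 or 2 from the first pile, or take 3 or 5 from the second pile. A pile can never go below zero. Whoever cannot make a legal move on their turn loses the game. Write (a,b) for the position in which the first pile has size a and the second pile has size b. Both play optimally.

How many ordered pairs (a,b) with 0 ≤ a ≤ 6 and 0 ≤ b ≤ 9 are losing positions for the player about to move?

25

Build the W/L table. Terminal = L. A non-terminal position is W if it has a move to some L; otherwise it is L.
Every move lowers a or b (never raises either), so fill the grid row by row in increasing a, and left to right within a row: each cell's successors are then already labelled.
      b=0  b=1  b=2  b=3  b=4  b=5  b=6  b=7  b=8  b=9
a=0:    L    L    L    W    W    W    W    W    L    L
a=1:    W    W    W    L    L    L    W    W    W    W
a=2:    W    W    W    W    W    W    L    L    W    W
a=3:    L    L    L    W    W    W    W    W    L    L
a=4:    W    W    W    L    L    L    W    W    W    W
a=5:    W    W    W    W    W    W    L    L    W    W
a=6:    L    L    L    W    W    W    W    W    L    L
Cells with no legal move (terminal, hence L): (0,0), (0,1), (0,2).
The remaining L cells, each justified by listing all of its moves:
(0,8): →(0,5)(W), (0,3)(W) — all W, so L
(0,9): →(0,6)(W), (0,4)(W) — all W, so L
(1,3): →(0,3)(W), (1,0)(W) — all W, so L
(1,4): →(0,4)(W), (1,1)(W) — all W, so L
(1,5): →(0,5)(W), (1,2)(W), (1,0)(W) — all W, so L
(2,6): →(1,6)(W), (0,6)(W), (2,3)(W), (2,1)(W) — all W, so L
(2,7): →(1,7)(W), (0,7)(W), (2,4)(W), (2,2)(W) — all W, so L
(3,0): →(2,0)(W), (1,0)(W) — all W, so L
(3,1): →(2,1)(W), (1,1)(W) — all W, so L
(3,2): →(2,2)(W), (1,2)(W) — all W, so L
(3,8): →(2,8)(W), (1,8)(W), (3,5)(W), (3,3)(W) — all W, so L
(3,9): →(2,9)(W), (1,9)(W), (3,6)(W), (3,4)(W) — all W, so L
(4,3): →(3,3)(W), (2,3)(W), (4,0)(W) — all W, so L
(4,4): →(3,4)(W), (2,4)(W), (4,1)(W) — all W, so L
(4,5): →(3,5)(W), (2,5)(W), (4,2)(W), (4,0)(W) — all W, so L
(5,6): →(4,6)(W), (3,6)(W), (5,3)(W), (5,1)(W) — all W, so L
(5,7): →(4,7)(W), (3,7)(W), (5,4)(W), (5,2)(W) — all W, so L
(6,0): →(5,0)(W), (4,0)(W) — all W, so L
(6,1): →(5,1)(W), (4,1)(W) — all W, so L
(6,2): →(5,2)(W), (4,2)(W) — all W, so L
(6,8): →(5,8)(W), (4,8)(W), (6,5)(W), (6,3)(W) — all W, so L
(6,9): →(5,9)(W), (4,9)(W), (6,6)(W), (6,4)(W) — all W, so L
Every other cell has at least one move into one of the L cells above, so it is W.
L cells per row: a=0: 5, a=1: 3, a=2: 2, a=3: 5, a=4: 3, a=5: 2, a=6: 5; total 25.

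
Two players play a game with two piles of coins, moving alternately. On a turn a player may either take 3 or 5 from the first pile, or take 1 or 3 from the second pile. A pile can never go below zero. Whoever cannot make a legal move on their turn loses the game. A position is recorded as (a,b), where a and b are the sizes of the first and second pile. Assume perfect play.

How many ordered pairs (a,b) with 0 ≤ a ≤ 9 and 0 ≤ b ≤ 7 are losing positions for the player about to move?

32

Use the standard recursion: the mover loses at a terminal position; elsewhere, the mover wins exactly when some move hands the opponent an L position.
Every move lowers a or b (never raises either), so fill the grid row by row in increasing a, and left to right within a row: each cell's successors are then already labelled.
      b=0  b=1  b=2  b=3  b=4  b=5  b=6  b=7
a=0:    L    W    L    W    L    W    L    W
a=1:    L    W    L    W    L    W    L    W
a=2:    L    W    L    W    L    W    L    W
a=3:    W    L    W    L    W    L    W    L
a=4:    W    L    W    L    W    L    W    L
a=5:    W    L    W    L    W    L    W    L
a=6:    W    W    W    W    W    W    W    W
a=7:    W    W    W    W    W    W    W    W
a=8:    L    W    L    W    L    W    L    W
a=9:    L    W    L    W    L    W    L    W
Cells with no legal move (terminal, hence L): (0,0), (1,0), (2,0).
The remaining L cells, each justified by listing all of its moves:
(0,2): →(0,1)(W) only, which is W, so L
(0,4): →(0,3)(W), (0,1)(W) — all W, so L
(0,6): →(0,5)(W), (0,3)(W) — all W, so L
(1,2): →(1,1)(W) only, which is W, so L
(1,4): →(1,3)(W), (1,1)(W) — all W, so L
(1,6): →(1,5)(W), (1,3)(W) — all W, so L
(2,2): →(2,1)(W) only, which is W, so L
(2,4): →(2,3)(W), (2,1)(W) — all W, so L
(2,6): →(2,5)(W), (2,3)(W) — all W, so L
(3,1): →(0,1)(W), (3,0)(W) — all W, so L
(3,3): →(0,3)(W), (3,2)(W), (3,0)(W) — all W, so L
(3,5): →(0,5)(W), (3,4)(W), (3,2)(W) — all W, so L
(3,7): →(0,7)(W), (3,6)(W), (3,4)(W) — all W, so L
(4,1): →(1,1)(W), (4,0)(W) — all W, so L
(4,3): →(1,3)(W), (4,2)(W), (4,0)(W) — all W, so L
(4,5): →(1,5)(W), (4,4)(W), (4,2)(W) — all W, so L
(4,7): →(1,7)(W), (4,6)(W), (4,4)(W) — all W, so L
(5,1): →(2,1)(W), (0,1)(W), (5,0)(W) — all W, so L
(5,3): →(2,3)(W), (0,3)(W), (5,2)(W), (5,0)(W) — all W, so L
(5,5): →(2,5)(W), (0,5)(W), (5,4)(W), (5,2)(W) — all W, so L
(5,7): →(2,7)(W), (0,7)(W), (5,6)(W), (5,4)(W) — all W, so L
(8,0): →(5,0)(W), (3,0)(W) — all W, so L
(8,2): →(5,2)(W), (3,2)(W), (8,1)(W) — all W, so L
(8,4): →(5,4)(W), (3,4)(W), (8,3)(W), (8,1)(W) — all W, so L
(8,6): →(5,6)(W), (3,6)(W), (8,5)(W), (8,3)(W) — all W, so L
(9,0): →(6,0)(W), (4,0)(W) — all W, so L
(9,2): →(6,2)(W), (4,2)(W), (9,1)(W) — all W, so L
(9,4): →(6,4)(W), (4,4)(W), (9,3)(W), (9,1)(W) — all W, so L
(9,6): →(6,6)(W), (4,6)(W), (9,5)(W), (9,3)(W) — all W, so L
Every other cell has at least one move into one of the L cells above, so it is W.
L cells per row: a=0: 4, a=1: 4, a=2: 4, a=3: 4, a=4: 4, a=5: 4, a=6: 0, a=7: 0, a=8: 4, a=9: 4; total 32.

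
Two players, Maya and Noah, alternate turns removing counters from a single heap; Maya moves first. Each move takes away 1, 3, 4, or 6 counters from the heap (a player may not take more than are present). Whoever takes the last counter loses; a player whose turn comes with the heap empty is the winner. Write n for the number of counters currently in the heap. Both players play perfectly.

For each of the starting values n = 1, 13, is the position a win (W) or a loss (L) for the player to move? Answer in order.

Compute win/loss labels from the base case upward. A position with no move is W. Any other position is W if it can reach an L in one move, else L.
n=0: no move; the opponent has just taken the last counter and therefore loses → W
n=1: only reaches 0(W), which is W → L
n=2: reaches L-position 1 → W
n=3: only reaches 2(W), 0(W), all W → L
n=4: reaches L-position 3 → W
n=5: reaches L-position 1 → W
n=6: reaches L-position 3 → W
n=7: reaches L-position 3 → W
n=8: only reaches 7(W), 5(W), 4(W), 2(W), all W → L
n=9: reaches L-position 8 → W
n=10: only reaches 9(W), 7(W), 6(W), 4(W), all W → L
n=11: reaches L-position 10 → W
n=12: reaches L-position 8 → W
n=13: reaches L-position 10 → W

1: L, 13: W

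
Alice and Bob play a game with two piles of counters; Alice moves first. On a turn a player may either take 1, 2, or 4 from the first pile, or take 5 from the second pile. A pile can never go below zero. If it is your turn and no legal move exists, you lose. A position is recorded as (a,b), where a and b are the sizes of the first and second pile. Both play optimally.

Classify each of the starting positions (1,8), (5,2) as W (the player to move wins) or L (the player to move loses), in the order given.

Label each position W (a win for the player to move) or L (a loss). A position with no legal move is L; any other position is W exactly when some move reaches an L, and L when every move reaches a W.
No move ever increases a pile, so every position that can arise here has a ≤ 5 and b ≤ 8; it is enough to label the cells with 0 ≤ a ≤ 5 and 0 ≤ b ≤ 8.
Every move lowers a or b (never raises either), so fill the grid row by row in increasing a, and left to right within a row: each cell's successors are then already labelled.
      b=0  b=1  b=2  b=3  b=4  b=5  b=6  b=7  b=8
a=0:    L    L    L    L    L    W    W    W    W
a=1:    W    W    W    W    W    L    L    L    L
a=2:    W    W    W    W    W    W    W    W    W
a=3:    L    L    L    L    L    W    W    W    W
a=4:    W    W    W    W    W    L    L    L    L
a=5:    W    W    W    W    W    W    W    W    W
Cells with no legal move (terminal, hence L): (0,0), (0,1), (0,2), (0,3), (0,4).
The remaining L cells, each justified by listing all of its moves:
(1,5): only reaches (0,5)(W), (1,0)(W), all W → L
(1,6): only reaches (0,6)(W), (1,1)(W), all W → L
(1,7): only reaches (0,7)(W), (1,2)(W), all W → L
(1,8): only reaches (0,8)(W), (1,3)(W), all W → L
(3,0): only reaches (2,0)(W), (1,0)(W), all W → L
(3,1): only reaches (2,1)(W), (1,1)(W), all W → L
(3,2): only reaches (2,2)(W), (1,2)(W), all W → L
(3,3): only reaches (2,3)(W), (1,3)(W), all W → L
(3,4): only reaches (2,4)(W), (1,4)(W), all W → L
(4,5): only reaches (3,5)(W), (2,5)(W), (0,5)(W), (4,0)(W), all W → L
(4,6): only reaches (3,6)(W), (2,6)(W), (0,6)(W), (4,1)(W), all W → L
(4,7): only reaches (3,7)(W), (2,7)(W), (0,7)(W), (4,2)(W), all W → L
(4,8): only reaches (3,8)(W), (2,8)(W), (0,8)(W), (4,3)(W), all W → L
Every other cell has at least one move into one of the L cells above, so it is W.
(1,8): one of the L cells justified above, so L
(5,2): the move to (3,2) reaches an L cell, so W

(1,8): L, (5,2): W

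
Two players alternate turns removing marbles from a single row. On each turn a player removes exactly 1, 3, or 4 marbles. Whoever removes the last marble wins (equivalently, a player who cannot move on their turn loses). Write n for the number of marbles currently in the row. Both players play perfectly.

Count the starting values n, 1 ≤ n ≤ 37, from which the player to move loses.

Work bottom-up. With no move the player to move loses. Otherwise the position is W if at least one move leads to an L position for the opponent, and L if every move leads to a W.
n=0: no move → L
n=1: can move to 0, which is L ⇒ W
n=2: the only move is to 1(W), a W ⇒ L
n=3: can move to 2, which is L ⇒ W
n=4: can move to 0, which is L ⇒ W
n=5: can move to 2, which is L ⇒ W
n=6: can move to 2, which is L ⇒ W
n=7: moves to 6(W), 4(W), 3(W); every one is W ⇒ L
n=8: can move to 7, which is L ⇒ W
n=9: moves to 8(W), 6(W), 5(W); every one is W ⇒ L
n=10: can move to 9, which is L ⇒ W
n=11: can move to 7, which is L ⇒ W
n=12: can move to 9, which is L ⇒ W
n=13: can move to 9, which is L ⇒ W
n=14: moves to 13(W), 11(W), 10(W); every one is W ⇒ L
n=15: can move to 14, which is L ⇒ W
n=16: moves to 15(W), 13(W), 12(W); every one is W ⇒ L
n=17: can move to 16, which is L ⇒ W
n=18: can move to 14, which is L ⇒ W
n=19: can move to 16, which is L ⇒ W
n=20: can move to 16, which is L ⇒ W
n=21: moves to 20(W), 18(W), 17(W); every one is W ⇒ L
n=22: can move to 21, which is L ⇒ W
n=23: moves to 22(W), 20(W), 19(W); every one is W ⇒ L
n=24: can move to 23, which is L ⇒ W
n=25: can move to 21, which is L ⇒ W
n=26: can move to 23, which is L ⇒ W
n=27: can move to 23, which is L ⇒ W
n=28: moves to 27(W), 25(W), 24(W); every one is W ⇒ L
n=29: can move to 28, which is L ⇒ W
n=30: moves to 29(W), 27(W), 26(W); every one is W ⇒ L
n=31: can move to 30, which is L ⇒ W
n=32: can move to 28, which is L ⇒ W
n=33: can move to 30, which is L ⇒ W
n=34: can move to 30, which is L ⇒ W
n=35: moves to 34(W), 32(W), 31(W); every one is W ⇒ L
n=36: can move to 35, which is L ⇒ W
n=37: moves to 36(W), 34(W), 33(W); every one is W ⇒ L
L entries with 1 ≤ n ≤ 37 (n=0 is outside the asked range and is not counted): n = 2, 7, 9, 14, 16, 21, 23, 28, 30, 35, 37; that makes 11.

11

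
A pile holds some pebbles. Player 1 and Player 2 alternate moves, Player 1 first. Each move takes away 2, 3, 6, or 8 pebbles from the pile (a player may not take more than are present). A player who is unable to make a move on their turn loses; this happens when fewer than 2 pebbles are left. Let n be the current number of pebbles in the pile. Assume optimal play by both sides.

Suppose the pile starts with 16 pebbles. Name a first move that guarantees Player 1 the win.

Remove 2, leaving 14.

Label each position W (a win for the player to move) or L (a loss). A position with no legal move is L; any other position is W exactly when some move reaches an L, and L when every move reaches a W.
n=0: no move → L
n=1: no move → L
n=2: can move to 0, which is L ⇒ W
n=3: can move to 1, which is L ⇒ W
n=4: can move to 1, which is L ⇒ W
n=5: moves to 3(W), 2(W); every one is W ⇒ L
n=6: can move to 0, which is L ⇒ W
n=7: can move to 5, which is L ⇒ W
n=8: can move to 5, which is L ⇒ W
n=9: can move to 1, which is L ⇒ W
n=10: moves to 8(W), 7(W), 4(W), 2(W); every one is W ⇒ L
n=11: can move to 5, which is L ⇒ W
n=12: can move to 10, which is L ⇒ W
n=13: can move to 10, which is L ⇒ W
n=14: moves to 12(W), 11(W), 8(W), 6(W); every one is W ⇒ L
n=15: moves to 13(W), 12(W), 9(W), 7(W); every one is W ⇒ L
n=16: can move to 14, which is L ⇒ W
From 16, the L positions reachable in one move are: 14, 10. Any move reaching one of these is winning.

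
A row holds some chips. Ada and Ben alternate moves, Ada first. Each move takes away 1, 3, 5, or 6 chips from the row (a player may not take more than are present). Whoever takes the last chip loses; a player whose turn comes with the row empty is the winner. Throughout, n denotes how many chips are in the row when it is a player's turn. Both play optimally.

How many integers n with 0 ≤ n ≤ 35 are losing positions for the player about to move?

Positions with no move are W. A position that does have a move is losing for the player to move precisely when every available move leads to a winning position for the opponent. Fill in the labels:
n=0: no move; the opponent has just taken the last chip and therefore loses → W
n=1: L (sole option 0(W) is W)
n=2: W (go to 1, an L position)
n=3: L (options 2(W), 0(W) are all W)
n=4: W (go to 3, an L position)
n=5: L (options 4(W), 2(W), 0(W) are all W)
n=6: W (go to 5, an L position)
n=7: W (go to 1, an L position)
n=8: W (go to 5, an L position)
n=9: W (go to 3, an L position)
n=10: W (go to 5, an L position)
n=11: W (go to 5, an L position)
n=12: L (options 11(W), 9(W), 7(W), 6(W) are all W)
n=13: W (go to 12, an L position)
n=14: L (options 13(W), 11(W), 9(W), 8(W) are all W)
n=15: W (go to 14, an L position)
n=16: L (options 15(W), 13(W), 11(W), 10(W) are all W)
n=17: W (go to 16, an L position)
n=18: W (go to 12, an L position)
n=19: W (go to 16, an L position)
n=20: W (go to 14, an L position)
n=21: W (go to 16, an L position)
n=22: W (go to 16, an L position)
n=23: L (options 22(W), 20(W), 18(W), 17(W) are all W)
n=24: W (go to 23, an L position)
n=25: L (options 24(W), 22(W), 20(W), 19(W) are all W)
n=26: W (go to 25, an L position)
n=27: L (options 26(W), 24(W), 22(W), 21(W) are all W)
n=28: W (go to 27, an L position)
n=29: W (go to 23, an L position)
n=30: W (go to 27, an L position)
n=31: W (go to 25, an L position)
n=32: W (go to 27, an L position)
n=33: W (go to 27, an L position)
n=34: L (options 33(W), 31(W), 29(W), 28(W) are all W)
n=35: W (go to 34, an L position)
L entries with 0 ≤ n ≤ 35: n = 1, 3, 5, 12, 14, 16, 23, 25, 27, 34; that makes 10.

10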